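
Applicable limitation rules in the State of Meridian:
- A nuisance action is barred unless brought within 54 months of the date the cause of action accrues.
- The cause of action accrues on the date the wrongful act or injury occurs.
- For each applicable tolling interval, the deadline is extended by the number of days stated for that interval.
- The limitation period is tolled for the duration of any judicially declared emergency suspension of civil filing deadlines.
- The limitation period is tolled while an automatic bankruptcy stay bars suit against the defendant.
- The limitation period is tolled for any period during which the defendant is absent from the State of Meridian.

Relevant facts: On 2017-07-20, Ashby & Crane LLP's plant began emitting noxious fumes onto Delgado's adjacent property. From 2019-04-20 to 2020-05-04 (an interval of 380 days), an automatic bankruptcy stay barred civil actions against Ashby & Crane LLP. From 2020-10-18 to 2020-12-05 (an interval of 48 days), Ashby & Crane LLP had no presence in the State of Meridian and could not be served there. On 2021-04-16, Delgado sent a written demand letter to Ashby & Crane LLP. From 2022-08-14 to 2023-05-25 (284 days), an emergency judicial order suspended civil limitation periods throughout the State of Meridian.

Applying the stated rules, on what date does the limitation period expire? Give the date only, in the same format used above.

The cause of action accrued on 2017-07-20, the date of the act.
Adding the 54 months base period to 2017-07-20 gives a deadline of 2022-01-20, before any tolling.
The automatic bankruptcy stay from 2019-04-20 to 2020-05-04 tolled the period for 380 days, extending the deadline to 2023-02-04.
The period was tolled for 48 days by the defendant's absence from the jurisdiction (2020-10-18 to 2020-12-05), pushing the deadline to 2023-03-24.
The period was tolled for 284 days by the emergency suspension of filing deadlines (2022-08-14 to 2023-05-25), pushing the deadline to 2024-01-02.
The other events in the timeline have no effect on the limitation period under the stated rules.

2024-01-02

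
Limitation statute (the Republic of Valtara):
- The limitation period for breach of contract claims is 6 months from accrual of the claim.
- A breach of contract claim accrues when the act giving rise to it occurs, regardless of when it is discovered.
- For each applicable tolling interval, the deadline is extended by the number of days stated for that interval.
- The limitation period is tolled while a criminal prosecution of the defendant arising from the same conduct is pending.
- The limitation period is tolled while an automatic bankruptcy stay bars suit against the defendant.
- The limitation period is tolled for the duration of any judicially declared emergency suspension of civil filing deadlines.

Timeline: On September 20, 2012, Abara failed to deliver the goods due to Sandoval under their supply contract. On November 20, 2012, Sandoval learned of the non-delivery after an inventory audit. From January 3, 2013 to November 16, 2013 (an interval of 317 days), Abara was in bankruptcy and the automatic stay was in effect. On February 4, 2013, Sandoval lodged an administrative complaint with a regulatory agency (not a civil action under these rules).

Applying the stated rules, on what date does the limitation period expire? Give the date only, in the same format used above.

The claim accrued on September 20, 2012, when the wrongful act occurred; under the stated occurrence rule the November 20, 2012 discovery does not delay accrual.
6 months from September 20, 2012 is March 20, 2013.
The period was tolled for 317 days by the automatic bankruptcy stay (January 3, 2013 to November 16, 2013), pushing the deadline to January 31, 2014.
None of the other events listed affects the running of the period under the stated rules.

January 31, 2014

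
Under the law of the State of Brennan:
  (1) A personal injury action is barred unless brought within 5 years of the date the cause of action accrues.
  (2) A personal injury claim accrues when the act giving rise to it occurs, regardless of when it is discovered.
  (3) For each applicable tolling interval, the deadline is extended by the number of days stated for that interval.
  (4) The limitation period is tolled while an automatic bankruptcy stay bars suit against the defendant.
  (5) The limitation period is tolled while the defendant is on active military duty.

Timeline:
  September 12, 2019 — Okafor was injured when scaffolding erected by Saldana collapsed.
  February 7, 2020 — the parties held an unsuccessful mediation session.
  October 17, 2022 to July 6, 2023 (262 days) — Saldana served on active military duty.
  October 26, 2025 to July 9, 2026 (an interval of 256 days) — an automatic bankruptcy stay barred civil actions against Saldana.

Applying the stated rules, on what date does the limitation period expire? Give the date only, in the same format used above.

The claim accrued on September 12, 2019, when the wrongful act occurred.
Adding the 5 years base period to September 12, 2019 gives a deadline of September 12, 2024, before any tolling.
Because the defendant's active military service ran from October 17, 2022 to July 6, 2023, the deadline is extended by 262 days to June 1, 2025.
The automatic bankruptcy stay from October 26, 2025 to July 9, 2026 began after the period had already run on June 1, 2025, so it has no tolling effect.
Nothing else in the chronology tolls or restarts the period.

June 1, 2025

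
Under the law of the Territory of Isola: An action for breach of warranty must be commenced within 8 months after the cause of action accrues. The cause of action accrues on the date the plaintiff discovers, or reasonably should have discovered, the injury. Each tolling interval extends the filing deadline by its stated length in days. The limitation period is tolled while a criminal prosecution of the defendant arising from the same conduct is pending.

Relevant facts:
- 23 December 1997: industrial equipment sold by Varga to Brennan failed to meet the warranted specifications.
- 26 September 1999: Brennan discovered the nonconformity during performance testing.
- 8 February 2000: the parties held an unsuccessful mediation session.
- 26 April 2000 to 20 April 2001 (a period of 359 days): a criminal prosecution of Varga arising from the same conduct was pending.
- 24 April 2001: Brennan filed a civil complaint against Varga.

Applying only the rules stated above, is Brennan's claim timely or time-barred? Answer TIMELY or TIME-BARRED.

TIMELY

Accrual is tied to discovery, so the period began on 26 September 1999 rather than on 23 December 1997 when the act occurred.
Adding the 8 months base period to 26 September 1999 gives a deadline of 26 May 2000, before any tolling.
The pending criminal prosecution from 26 April 2000 to 20 April 2001 tolled the period for 359 days, extending the deadline to 20 May 2001.
Nothing else in the chronology tolls or restarts the period.
The 24 April 2001 filing precedes the 20 May 2001 deadline; the claim is timely.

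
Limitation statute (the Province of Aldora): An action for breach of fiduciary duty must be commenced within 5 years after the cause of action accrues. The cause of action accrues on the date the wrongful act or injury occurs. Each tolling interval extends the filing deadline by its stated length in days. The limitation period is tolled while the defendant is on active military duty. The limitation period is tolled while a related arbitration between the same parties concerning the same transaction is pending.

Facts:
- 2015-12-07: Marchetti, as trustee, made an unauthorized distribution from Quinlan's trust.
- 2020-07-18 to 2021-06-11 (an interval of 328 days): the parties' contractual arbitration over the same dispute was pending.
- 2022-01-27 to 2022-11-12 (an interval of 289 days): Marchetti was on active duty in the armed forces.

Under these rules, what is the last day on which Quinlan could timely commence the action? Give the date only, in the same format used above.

2021-10-31

The limitation period began to run on 2015-12-07.
5 years from 2015-12-07 is 2020-12-07.
The period was tolled for 328 days by the pending related arbitration (2020-07-18 to 2021-06-11), pushing the deadline to 2021-10-31.
The defendant's active military service starting 2022-01-27 came too late — the period had run on 2021-10-31 — and so does not extend the deadline.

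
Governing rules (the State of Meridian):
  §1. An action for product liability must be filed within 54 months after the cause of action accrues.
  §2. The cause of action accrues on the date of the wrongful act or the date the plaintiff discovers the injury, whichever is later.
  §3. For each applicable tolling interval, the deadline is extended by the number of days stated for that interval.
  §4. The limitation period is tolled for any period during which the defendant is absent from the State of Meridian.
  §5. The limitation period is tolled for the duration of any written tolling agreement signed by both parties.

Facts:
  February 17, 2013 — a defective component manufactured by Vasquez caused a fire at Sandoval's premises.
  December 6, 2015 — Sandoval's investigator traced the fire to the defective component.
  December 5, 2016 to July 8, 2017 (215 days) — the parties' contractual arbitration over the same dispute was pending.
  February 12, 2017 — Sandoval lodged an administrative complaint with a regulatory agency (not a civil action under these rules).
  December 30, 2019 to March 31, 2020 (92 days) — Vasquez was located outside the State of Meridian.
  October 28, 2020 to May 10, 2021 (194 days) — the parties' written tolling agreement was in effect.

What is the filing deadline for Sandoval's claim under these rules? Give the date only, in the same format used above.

The claim accrued on December 6, 2015 — the later of the February 17, 2013 act and the December 6, 2015 discovery.
54 months from December 6, 2015 is June 6, 2020.
The period was tolled for 92 days by the defendant's absence from the jurisdiction (December 30, 2019 to March 31, 2020), pushing the deadline to September 6, 2020.
By the time the written tolling agreement began on October 28, 2020, the limitation period had already expired on September 6, 2020; that interval cannot revive it.
No stated provision tolls the period for a pending arbitration, so the interval from December 5, 2016 to July 8, 2017 has no effect on the deadline.
None of the other events listed affects the running of the period under the stated rules.

September 6, 2020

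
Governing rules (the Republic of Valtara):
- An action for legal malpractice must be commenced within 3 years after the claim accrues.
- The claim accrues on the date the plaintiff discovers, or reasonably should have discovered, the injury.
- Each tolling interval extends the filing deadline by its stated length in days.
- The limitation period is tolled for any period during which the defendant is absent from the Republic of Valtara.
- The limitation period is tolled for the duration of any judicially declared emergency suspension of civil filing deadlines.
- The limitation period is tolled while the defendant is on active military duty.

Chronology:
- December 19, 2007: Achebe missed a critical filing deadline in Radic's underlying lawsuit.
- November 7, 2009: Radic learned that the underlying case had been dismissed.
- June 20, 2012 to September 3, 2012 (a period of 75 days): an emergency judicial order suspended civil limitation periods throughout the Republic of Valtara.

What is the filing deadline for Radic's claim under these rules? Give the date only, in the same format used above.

January 21, 2013

Accrual is tied to discovery, so the period began on November 7, 2009 rather than on December 19, 2007 when the act occurred.
Adding the 3 years base period to November 7, 2009 gives a deadline of November 7, 2012, before any tolling.
Because the emergency suspension of filing deadlines ran from June 20, 2012 to September 3, 2012, the deadline is extended by 75 days to January 21, 2013.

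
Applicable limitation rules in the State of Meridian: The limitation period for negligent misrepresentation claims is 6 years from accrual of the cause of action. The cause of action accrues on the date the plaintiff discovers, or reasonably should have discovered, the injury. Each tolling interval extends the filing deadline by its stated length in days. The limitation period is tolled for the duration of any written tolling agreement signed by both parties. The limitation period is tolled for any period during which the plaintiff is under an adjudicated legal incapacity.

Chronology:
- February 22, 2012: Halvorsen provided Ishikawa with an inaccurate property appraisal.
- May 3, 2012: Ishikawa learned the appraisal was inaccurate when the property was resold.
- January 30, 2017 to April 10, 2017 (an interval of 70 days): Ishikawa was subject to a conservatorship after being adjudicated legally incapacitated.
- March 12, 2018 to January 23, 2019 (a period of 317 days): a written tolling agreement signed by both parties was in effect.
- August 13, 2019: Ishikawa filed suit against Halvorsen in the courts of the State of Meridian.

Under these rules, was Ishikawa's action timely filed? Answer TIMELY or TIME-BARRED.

Accrual is tied to discovery, so the period began on May 3, 2012 rather than on February 22, 2012 when the act occurred.
The untolled deadline — 6 years after May 3, 2012 — is May 3, 2018.
The period was tolled for 70 days by the plaintiff's legal incapacity (January 30, 2017 to April 10, 2017), pushing the deadline to July 12, 2018.
Because the written tolling agreement ran from March 12, 2018 to January 23, 2019, the deadline is extended by 317 days to May 25, 2019.
Filing on August 13, 2019 missed the May 25, 2019 deadline — the action is time-barred.

TIME-BARRED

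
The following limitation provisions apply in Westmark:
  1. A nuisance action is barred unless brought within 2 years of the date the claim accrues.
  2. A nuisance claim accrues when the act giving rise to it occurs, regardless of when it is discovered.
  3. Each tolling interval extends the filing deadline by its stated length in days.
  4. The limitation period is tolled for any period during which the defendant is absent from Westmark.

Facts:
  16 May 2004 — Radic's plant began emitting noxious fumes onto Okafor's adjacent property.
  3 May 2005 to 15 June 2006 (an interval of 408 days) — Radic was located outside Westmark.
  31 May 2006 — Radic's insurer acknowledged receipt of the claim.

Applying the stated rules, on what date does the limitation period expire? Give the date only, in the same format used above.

The limitation period began to run on 16 May 2004.
The untolled deadline — 2 years after 16 May 2004 — is 16 May 2006.
The defendant's absence from the jurisdiction from 3 May 2005 to 15 June 2006 tolled the period for 408 days, extending the deadline to 28 June 2007.
Nothing else in the chronology tolls or restarts the period.

28 June 2007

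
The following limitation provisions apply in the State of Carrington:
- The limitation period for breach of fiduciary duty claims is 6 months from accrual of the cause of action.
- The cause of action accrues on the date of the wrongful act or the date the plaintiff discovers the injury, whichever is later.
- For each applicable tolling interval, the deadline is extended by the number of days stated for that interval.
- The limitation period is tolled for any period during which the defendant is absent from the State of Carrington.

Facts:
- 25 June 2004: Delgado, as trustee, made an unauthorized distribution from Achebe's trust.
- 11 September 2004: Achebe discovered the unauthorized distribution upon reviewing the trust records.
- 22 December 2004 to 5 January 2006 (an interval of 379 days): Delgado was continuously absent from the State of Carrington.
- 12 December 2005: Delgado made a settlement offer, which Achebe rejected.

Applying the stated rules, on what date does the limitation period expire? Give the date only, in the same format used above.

25 March 2006

The claim accrued on 11 September 2004 — the later of the 25 June 2004 act and the 11 September 2004 discovery.
Adding the 6 months base period to 11 September 2004 gives a deadline of 11 March 2005, before any tolling.
The defendant's absence from the jurisdiction from 22 December 2004 to 5 January 2006 tolled the period for 379 days, extending the deadline to 25 March 2006.
None of the other events listed affects the running of the period under the stated rules.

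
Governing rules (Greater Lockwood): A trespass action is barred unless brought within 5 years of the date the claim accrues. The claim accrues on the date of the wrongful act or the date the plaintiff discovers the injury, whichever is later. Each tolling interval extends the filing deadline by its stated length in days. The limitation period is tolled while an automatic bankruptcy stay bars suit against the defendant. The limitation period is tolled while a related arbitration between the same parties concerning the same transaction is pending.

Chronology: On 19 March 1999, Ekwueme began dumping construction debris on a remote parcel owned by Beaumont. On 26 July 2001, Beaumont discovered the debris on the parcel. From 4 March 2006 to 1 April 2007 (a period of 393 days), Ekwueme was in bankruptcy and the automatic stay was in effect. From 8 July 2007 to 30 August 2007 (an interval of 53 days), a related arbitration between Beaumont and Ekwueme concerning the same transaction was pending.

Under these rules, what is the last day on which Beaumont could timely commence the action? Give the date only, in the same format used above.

Because discovery on 26 July 2001 post-dates the 19 March 1999 act, accrual under the later-of rule falls on 26 July 2001.
The untolled deadline — 5 years after 26 July 2001 — is 26 July 2006.
The automatic bankruptcy stay from 4 March 2006 to 1 April 2007 tolled the period for 393 days, extending the deadline to 23 August 2007.
The period was tolled for 53 days by the pending related arbitration (8 July 2007 to 30 August 2007), pushing the deadline to 15 October 2007.

15 October 2007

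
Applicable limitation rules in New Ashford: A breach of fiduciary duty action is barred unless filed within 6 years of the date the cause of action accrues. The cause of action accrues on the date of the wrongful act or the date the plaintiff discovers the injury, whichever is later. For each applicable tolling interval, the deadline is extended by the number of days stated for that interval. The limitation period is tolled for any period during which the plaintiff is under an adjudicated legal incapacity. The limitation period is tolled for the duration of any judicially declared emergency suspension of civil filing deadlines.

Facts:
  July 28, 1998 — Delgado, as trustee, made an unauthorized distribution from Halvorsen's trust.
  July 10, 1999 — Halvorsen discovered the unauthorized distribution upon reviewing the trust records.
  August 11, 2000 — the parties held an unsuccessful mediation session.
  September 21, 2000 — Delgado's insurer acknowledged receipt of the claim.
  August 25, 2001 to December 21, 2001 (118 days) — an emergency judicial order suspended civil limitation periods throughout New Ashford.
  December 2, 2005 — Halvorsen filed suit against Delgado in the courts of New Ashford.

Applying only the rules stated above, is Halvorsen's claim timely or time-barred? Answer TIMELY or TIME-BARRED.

Taking the later of the act (July 28, 1998) and discovery (July 10, 1999), the claim accrued on July 10, 1999.
The untolled deadline — 6 years after July 10, 1999 — is July 10, 2005.
Because the emergency suspension of filing deadlines ran from August 25, 2001 to December 21, 2001, the deadline is extended by 118 days to November 5, 2005.
Nothing else in the chronology tolls or restarts the period.
Filing on December 2, 2005 missed the November 5, 2005 deadline — the action is time-barred.

TIME-BARRED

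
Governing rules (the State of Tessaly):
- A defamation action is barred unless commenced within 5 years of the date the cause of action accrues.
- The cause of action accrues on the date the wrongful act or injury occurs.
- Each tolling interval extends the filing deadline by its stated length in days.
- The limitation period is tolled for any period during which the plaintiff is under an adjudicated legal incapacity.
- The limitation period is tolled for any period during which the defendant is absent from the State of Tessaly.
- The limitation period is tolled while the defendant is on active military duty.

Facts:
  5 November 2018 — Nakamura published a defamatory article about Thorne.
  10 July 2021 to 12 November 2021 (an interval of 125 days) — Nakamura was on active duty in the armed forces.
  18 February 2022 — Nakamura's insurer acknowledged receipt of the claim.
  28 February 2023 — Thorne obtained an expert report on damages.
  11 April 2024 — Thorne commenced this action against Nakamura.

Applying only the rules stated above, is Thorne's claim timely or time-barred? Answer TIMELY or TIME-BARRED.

The cause of action accrued on 5 November 2018, the date of the act.
5 years from 5 November 2018 is 5 November 2023.
Because the defendant's active military service ran from 10 July 2021 to 12 November 2021, the deadline is extended by 125 days to 9 March 2024.
The other events in the timeline have no effect on the limitation period under the stated rules.
The 11 April 2024 filing falls after the 9 March 2024 deadline; the claim is time-barred.

TIME-BARRED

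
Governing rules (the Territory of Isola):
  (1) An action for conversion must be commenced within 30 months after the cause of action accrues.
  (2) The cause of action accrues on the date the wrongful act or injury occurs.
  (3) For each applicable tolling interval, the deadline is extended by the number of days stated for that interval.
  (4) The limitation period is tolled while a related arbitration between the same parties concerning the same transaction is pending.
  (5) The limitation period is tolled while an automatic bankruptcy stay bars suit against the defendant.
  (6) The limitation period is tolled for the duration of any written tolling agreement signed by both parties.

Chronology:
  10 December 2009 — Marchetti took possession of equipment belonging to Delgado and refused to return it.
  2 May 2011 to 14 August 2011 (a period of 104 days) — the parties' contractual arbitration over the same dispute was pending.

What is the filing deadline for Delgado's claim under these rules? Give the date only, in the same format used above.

The limitation period began to run on 10 December 2009.
The untolled deadline — 30 months after 10 December 2009 — is 10 June 2012.
Because the pending related arbitration ran from 2 May 2011 to 14 August 2011, the deadline is extended by 104 days to 22 September 2012.

22 September 2012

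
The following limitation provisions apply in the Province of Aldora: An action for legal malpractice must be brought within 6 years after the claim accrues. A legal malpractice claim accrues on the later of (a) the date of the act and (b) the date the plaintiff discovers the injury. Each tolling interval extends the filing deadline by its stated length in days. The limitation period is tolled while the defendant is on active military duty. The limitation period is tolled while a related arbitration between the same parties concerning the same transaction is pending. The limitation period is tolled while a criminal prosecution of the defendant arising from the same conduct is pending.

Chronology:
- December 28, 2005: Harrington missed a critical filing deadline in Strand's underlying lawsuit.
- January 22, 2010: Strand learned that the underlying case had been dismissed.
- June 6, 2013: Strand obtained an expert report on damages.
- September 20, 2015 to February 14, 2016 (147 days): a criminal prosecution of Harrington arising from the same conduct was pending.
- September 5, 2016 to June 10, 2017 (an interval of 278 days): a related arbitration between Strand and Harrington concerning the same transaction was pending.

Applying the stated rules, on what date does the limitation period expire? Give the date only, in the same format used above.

Because discovery on January 22, 2010 post-dates the December 28, 2005 act, accrual under the later-of rule falls on January 22, 2010.
6 years from January 22, 2010 is January 22, 2016.
The period was tolled for 147 days by the pending criminal prosecution (September 20, 2015 to February 14, 2016), pushing the deadline to June 17, 2016.
The pending related arbitration starting September 5, 2016 came too late — the period had run on June 17, 2016 — and so does not extend the deadline.
The other events in the timeline have no effect on the limitation period under the stated rules.

June 17, 2016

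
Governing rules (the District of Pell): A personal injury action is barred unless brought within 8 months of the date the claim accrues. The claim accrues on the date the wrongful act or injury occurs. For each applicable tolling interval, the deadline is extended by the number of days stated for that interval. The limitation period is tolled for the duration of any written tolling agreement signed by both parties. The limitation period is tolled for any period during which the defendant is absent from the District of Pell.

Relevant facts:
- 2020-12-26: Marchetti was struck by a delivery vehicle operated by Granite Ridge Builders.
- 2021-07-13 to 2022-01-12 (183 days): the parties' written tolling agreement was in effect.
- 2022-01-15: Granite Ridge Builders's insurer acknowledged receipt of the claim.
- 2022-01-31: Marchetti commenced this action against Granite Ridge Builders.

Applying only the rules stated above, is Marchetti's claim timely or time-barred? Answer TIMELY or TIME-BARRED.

TIMELY

The claim accrued on 2020-12-26, the date of the act.
The untolled deadline — 8 months after 2020-12-26 — is 2021-08-26.
Because the written tolling agreement ran from 2021-07-13 to 2022-01-12, the deadline is extended by 183 days to 2022-02-25.
Nothing else in the chronology tolls or restarts the period.
The 2022-01-31 filing precedes the 2022-02-25 deadline; the claim is timely.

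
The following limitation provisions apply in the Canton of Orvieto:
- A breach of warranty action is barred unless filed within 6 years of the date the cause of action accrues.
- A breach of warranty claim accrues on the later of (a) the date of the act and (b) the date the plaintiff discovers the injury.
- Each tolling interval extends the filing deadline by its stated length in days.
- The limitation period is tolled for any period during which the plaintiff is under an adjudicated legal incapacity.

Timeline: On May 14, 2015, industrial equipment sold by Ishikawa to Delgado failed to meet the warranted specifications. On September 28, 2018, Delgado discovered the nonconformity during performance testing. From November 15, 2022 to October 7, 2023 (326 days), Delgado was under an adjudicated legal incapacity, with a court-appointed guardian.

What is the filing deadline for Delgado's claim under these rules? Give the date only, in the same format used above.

August 20, 2025

Taking the later of the act (May 14, 2015) and discovery (September 28, 2018), the claim accrued on September 28, 2018.
The untolled deadline — 6 years after September 28, 2018 — is September 28, 2024.
Because the plaintiff's legal incapacity ran from November 15, 2022 to October 7, 2023, the deadline is extended by 326 days to August 20, 2025.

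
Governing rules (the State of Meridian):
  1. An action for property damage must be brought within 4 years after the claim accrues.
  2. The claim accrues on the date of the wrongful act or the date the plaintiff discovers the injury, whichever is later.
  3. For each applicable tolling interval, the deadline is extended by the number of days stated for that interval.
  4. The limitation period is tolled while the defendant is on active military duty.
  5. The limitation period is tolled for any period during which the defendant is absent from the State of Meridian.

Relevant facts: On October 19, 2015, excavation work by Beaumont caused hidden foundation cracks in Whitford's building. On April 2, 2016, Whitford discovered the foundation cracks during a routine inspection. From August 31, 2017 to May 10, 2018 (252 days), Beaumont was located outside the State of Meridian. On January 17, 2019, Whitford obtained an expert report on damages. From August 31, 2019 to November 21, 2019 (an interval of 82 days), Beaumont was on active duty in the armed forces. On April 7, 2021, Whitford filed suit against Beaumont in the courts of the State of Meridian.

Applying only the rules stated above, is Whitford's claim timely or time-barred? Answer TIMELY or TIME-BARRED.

Taking the later of the act (October 19, 2015) and discovery (April 2, 2016), the claim accrued on April 2, 2016.
The untolled deadline — 4 years after April 2, 2016 — is April 2, 2020.
The defendant's absence from the jurisdiction from August 31, 2017 to May 10, 2018 tolled the period for 252 days, extending the deadline to December 10, 2020.
The defendant's active military service from August 31, 2019 to November 21, 2019 tolled the period for 82 days, extending the deadline to March 2, 2021.
None of the other events listed affects the running of the period under the stated rules.
Filing on April 7, 2021 missed the March 2, 2021 deadline — the action is time-barred.

TIME-BARRED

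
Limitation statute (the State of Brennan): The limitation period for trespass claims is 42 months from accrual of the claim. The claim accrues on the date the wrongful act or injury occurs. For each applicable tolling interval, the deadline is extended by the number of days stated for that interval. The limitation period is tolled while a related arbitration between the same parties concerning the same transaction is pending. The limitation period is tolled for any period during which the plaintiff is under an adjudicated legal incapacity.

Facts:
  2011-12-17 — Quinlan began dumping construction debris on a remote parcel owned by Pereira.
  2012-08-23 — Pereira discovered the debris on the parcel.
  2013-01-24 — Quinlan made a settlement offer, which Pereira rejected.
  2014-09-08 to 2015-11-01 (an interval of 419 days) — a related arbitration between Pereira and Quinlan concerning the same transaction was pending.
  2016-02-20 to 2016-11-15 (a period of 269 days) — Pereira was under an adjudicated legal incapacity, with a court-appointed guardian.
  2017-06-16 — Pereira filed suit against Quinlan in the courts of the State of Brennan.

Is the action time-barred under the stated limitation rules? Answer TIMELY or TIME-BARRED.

The claim accrued on 2011-12-17, when the wrongful act occurred; under the stated occurrence rule the 2012-08-23 discovery does not delay accrual.
42 months from 2011-12-17 is 2015-06-17.
The period was tolled for 419 days by the pending related arbitration (2014-09-08 to 2015-11-01), pushing the deadline to 2016-08-09.
The period was tolled for 269 days by the plaintiff's legal incapacity (2016-02-20 to 2016-11-15), pushing the deadline to 2017-05-05.
None of the other events listed affects the running of the period under the stated rules.
The 2017-06-16 filing falls after the 2017-05-05 deadline; the claim is time-barred.

TIME-BARRED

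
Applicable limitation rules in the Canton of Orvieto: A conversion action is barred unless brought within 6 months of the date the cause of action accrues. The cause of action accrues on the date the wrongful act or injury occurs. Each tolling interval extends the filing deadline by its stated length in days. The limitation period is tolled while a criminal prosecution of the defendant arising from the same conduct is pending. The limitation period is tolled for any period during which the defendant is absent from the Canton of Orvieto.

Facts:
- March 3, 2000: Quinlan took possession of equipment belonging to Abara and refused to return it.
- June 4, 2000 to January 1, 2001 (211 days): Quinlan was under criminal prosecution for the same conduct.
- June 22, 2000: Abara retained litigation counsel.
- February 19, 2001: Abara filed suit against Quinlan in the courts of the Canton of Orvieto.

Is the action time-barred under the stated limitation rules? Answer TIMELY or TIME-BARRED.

The limitation period began to run on March 3, 2000.
The untolled deadline — 6 months after March 3, 2000 — is September 3, 2000.
The period was tolled for 211 days by the pending criminal prosecution (June 4, 2000 to January 1, 2001), pushing the deadline to April 2, 2001.
None of the other events listed affects the running of the period under the stated rules.
Abara filed on February 19, 2001, before the April 2, 2001 deadline, so the action is timely.

TIMELY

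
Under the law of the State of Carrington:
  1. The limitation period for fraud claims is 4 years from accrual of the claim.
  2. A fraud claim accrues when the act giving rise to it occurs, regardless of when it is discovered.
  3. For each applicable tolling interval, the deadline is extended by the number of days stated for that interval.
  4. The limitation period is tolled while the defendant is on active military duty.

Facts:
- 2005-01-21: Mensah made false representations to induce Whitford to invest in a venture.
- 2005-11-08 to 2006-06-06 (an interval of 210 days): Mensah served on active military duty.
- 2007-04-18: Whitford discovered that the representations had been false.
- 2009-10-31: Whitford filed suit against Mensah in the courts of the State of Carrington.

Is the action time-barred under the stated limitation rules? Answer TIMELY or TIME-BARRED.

TIME-BARRED

Because the rule ties accrual to occurrence, the claim accrued on 2005-01-21, not on the 2007-04-18 discovery date.
4 years from 2005-01-21 is 2009-01-21.
The period was tolled for 210 days by the defendant's active military service (2005-11-08 to 2006-06-06), pushing the deadline to 2009-08-19.
Filing on 2009-10-31 missed the 2009-08-19 deadline — the action is time-barred.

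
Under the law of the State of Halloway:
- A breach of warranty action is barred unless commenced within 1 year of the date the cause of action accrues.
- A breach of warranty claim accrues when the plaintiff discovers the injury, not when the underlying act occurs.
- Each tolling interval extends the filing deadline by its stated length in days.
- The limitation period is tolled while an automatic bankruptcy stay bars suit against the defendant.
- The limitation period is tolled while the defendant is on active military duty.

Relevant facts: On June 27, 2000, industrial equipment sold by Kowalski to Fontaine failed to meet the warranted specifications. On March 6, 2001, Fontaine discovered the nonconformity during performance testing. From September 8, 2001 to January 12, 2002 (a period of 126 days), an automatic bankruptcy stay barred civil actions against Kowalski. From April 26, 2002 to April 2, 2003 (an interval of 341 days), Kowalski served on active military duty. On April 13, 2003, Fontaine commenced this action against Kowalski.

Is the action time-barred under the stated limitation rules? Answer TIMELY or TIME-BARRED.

TIMELY

The claim did not accrue until Fontaine discovered the injury on March 6, 2001; the June 27, 2000 act date does not start the clock under the stated rule.
1 year from March 6, 2001 is March 6, 2002.
Because the automatic bankruptcy stay ran from September 8, 2001 to January 12, 2002, the deadline is extended by 126 days to July 10, 2002.
The period was tolled for 341 days by the defendant's active military service (April 26, 2002 to April 2, 2003), pushing the deadline to June 16, 2003.
Filing on April 13, 2003 beat the June 16, 2003 deadline — the action is timely.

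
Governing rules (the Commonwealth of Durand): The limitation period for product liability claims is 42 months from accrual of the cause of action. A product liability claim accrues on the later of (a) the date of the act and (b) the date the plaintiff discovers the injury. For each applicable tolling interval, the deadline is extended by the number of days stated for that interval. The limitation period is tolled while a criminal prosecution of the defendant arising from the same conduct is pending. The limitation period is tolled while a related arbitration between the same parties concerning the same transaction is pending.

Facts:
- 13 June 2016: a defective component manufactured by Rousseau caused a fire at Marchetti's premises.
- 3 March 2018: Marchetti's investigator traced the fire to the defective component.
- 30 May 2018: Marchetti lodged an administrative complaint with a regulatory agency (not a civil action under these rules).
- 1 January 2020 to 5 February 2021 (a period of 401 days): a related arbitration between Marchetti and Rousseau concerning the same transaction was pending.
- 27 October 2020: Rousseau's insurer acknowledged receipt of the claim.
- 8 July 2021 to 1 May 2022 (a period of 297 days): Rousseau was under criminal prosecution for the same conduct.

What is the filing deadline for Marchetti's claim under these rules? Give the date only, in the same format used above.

2 August 2023

The claim accrued on 3 March 2018 — the later of the 13 June 2016 act and the 3 March 2018 discovery.
The untolled deadline — 42 months after 3 March 2018 — is 3 September 2021.
Because the pending related arbitration ran from 1 January 2020 to 5 February 2021, the deadline is extended by 401 days to 9 October 2022.
Because the pending criminal prosecution ran from 8 July 2021 to 1 May 2022, the deadline is extended by 297 days to 2 August 2023.
None of the other events listed affects the running of the period under the stated rules.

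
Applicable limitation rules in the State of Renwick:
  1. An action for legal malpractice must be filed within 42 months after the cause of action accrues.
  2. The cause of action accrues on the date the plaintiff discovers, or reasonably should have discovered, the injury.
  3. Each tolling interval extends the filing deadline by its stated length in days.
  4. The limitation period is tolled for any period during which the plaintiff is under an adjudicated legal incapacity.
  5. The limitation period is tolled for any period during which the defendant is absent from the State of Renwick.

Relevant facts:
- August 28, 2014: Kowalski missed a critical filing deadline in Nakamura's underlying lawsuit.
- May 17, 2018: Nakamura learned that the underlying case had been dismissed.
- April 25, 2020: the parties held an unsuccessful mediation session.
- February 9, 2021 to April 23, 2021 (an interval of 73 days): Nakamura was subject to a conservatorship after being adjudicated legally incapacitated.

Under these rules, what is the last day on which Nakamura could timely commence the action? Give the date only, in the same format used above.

Under the discovery rule, the claim accrued on May 17, 2018, when Nakamura discovered the injury — not on the August 28, 2014 date of the underlying act.
Adding the 42 months base period to May 17, 2018 gives a deadline of November 17, 2021, before any tolling.
The plaintiff's legal incapacity from February 9, 2021 to April 23, 2021 tolled the period for 73 days, extending the deadline to January 29, 2022.
Nothing else in the chronology tolls or restarts the period.

January 29, 2022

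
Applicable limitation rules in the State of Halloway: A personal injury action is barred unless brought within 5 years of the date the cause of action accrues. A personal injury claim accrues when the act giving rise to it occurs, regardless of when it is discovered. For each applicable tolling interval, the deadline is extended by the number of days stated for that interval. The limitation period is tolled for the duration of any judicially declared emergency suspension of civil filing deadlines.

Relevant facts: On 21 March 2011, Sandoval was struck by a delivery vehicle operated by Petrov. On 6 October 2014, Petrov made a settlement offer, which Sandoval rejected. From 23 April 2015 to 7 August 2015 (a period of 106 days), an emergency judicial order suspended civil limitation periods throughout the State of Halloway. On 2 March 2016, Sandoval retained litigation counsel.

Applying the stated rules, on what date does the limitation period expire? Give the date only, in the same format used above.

5 July 2016

The cause of action accrued on 21 March 2011, the date of the act.
The untolled deadline — 5 years after 21 March 2011 — is 21 March 2016.
Because the emergency suspension of filing deadlines ran from 23 April 2015 to 7 August 2015, the deadline is extended by 106 days to 5 July 2016.
Nothing else in the chronology tolls or restarts the period.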